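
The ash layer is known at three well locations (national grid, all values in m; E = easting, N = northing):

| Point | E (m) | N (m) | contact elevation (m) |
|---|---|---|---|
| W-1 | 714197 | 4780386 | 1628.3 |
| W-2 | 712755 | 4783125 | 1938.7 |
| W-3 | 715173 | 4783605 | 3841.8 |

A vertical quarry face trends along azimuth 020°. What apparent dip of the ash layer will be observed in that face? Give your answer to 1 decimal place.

34.4°

Let the plane be z = a·E + b·N + c.
W-2−W-1: −1442a + 2739b = 310.4;  W-3−W-1: 976a + 3219b = 2213.5.
Solving gives a = 0.69222, b = 0.47776.
Unit vector along 020° is (sin 20°, cos 20°) = (0.3420, 0.9397).
Slope in that direction = a·(0.3420) + b·(0.9397) = 0.68570.
Apparent dip = arctan|0.68570| = 34.4° (true dip is 40.1°, so apparent ≤ true as expected).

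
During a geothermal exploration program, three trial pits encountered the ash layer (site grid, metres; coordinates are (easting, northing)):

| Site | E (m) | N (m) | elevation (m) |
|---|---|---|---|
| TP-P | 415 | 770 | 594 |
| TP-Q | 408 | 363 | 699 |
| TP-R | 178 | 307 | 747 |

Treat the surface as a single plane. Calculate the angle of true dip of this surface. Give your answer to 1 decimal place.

16.4°

Let the plane be z = a·E + b·N + c.
TP-Q−TP-P: −7a − 407b = 105;  TP-R−TP-P: −237a − 463b = 153.
Solving gives a = −0.14650, b = −0.25547.
Gradient magnitude |∇z| = √(a² + b²) = √(0.02146 + 0.06526) = 0.29449.
True dip = arctan(0.29449) = 16.4°, dipping toward NNE (azimuth ≈ 030°).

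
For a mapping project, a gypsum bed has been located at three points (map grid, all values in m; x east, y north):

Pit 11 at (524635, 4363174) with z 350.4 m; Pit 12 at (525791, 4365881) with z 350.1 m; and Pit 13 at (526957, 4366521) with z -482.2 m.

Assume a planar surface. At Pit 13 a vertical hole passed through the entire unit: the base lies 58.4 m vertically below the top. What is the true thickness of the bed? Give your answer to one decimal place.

Two edge vectors: Pit 11→Pit 12 = (1156, 2707, -0.3), Pit 11→Pit 13 = (2322, 3347, -832.6).
Normal n = (Pit 11→Pit 12) × (Pit 11→Pit 13) = (-2252844.1, 961789, -2416522).
So ∂z/∂x = −n_x/n_z = −0.93227 and ∂z/∂y = −n_y/n_z = 0.39801.
|∇z| = √(a²+b²) = 1.01367, so dip δ = arctan(1.01367) = 45.39°.
True thickness = vertical thickness × cos δ = 58.4 × cos 45.39° = 41.0 m.

41.0 m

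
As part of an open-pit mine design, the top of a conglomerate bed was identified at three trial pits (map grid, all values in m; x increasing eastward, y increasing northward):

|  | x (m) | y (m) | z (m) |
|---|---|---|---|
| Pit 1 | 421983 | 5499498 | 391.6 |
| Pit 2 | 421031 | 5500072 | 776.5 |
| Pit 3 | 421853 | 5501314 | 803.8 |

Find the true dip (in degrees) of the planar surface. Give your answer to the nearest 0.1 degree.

19.2°

Two edge vectors: Pit 1→Pit 2 = (-952, 574, 384.9), Pit 1→Pit 3 = (-130, 1816, 412.2).
Normal n = (Pit 1→Pit 2) × (Pit 1→Pit 3) = (-462375.6, 342377.4, -1654212).
So ∂z/∂x = −n_x/n_z = −0.27951 and ∂z/∂y = −n_y/n_z = 0.20697.
Gradient magnitude |∇z| = √(a² + b²) = √(0.07813 + 0.04284) = 0.34780.
True dip = arctan(0.34780) = 19.2°, dipping toward SE (azimuth ≈ 127°).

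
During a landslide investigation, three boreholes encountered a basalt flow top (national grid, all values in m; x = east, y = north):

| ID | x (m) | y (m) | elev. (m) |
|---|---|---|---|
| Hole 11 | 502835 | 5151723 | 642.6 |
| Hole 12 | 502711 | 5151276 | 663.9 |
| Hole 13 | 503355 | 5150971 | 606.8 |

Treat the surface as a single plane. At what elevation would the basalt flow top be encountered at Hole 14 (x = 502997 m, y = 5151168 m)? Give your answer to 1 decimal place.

638.0 m

Let the plane be z = a·x + b·y + c.
Hole 12−Hole 11: −124a − 447b = 21.3;  Hole 13−Hole 11: 520a − 752b = −35.8.
Solving gives a = −0.098315566, b = −0.020377785.
Then c = 642.6 − a·502835 − b·5151723 = 155059.81.
At (502997, 5151168): z = −49452.4 − 104969.4 + 155059.81 = 638.0 m.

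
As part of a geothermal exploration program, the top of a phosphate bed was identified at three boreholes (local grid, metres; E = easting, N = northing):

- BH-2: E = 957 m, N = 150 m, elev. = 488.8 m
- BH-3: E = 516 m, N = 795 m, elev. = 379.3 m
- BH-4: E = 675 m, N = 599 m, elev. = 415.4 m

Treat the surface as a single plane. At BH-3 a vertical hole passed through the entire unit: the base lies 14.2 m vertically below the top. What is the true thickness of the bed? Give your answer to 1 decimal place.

Two edge vectors: BH-2→BH-3 = (-441, 645, -109.5), BH-2→BH-4 = (-282, 449, -73.4).
Normal n = (BH-2→BH-3) × (BH-2→BH-4) = (1822.5, -1490.4, -16119).
So ∂z/∂E = −n_x/n_z = 0.11307 and ∂z/∂N = −n_y/n_z = −0.09246.
|∇z| = √(a²+b²) = 0.14606, so dip δ = arctan(0.14606) = 8.31°.
True thickness = vertical thickness × cos δ = 14.2 × cos 8.31° = 14.1 m.

14.1 m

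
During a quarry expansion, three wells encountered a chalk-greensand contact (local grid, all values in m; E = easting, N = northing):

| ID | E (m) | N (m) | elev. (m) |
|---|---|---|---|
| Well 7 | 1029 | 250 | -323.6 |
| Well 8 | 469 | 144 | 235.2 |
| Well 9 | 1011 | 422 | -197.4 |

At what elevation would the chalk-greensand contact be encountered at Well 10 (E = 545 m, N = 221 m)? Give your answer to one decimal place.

Two edge vectors: Well 7→Well 8 = (-560, -106, 558.8), Well 7→Well 9 = (-18, 172, 126.2).
Normal n = (Well 7→Well 8) × (Well 7→Well 9) = (-109490.8, 60613.6, -98228).
So ∂z/∂E = −n_x/n_z = −1.114660 and ∂z/∂N = −n_y/n_z = 0.617070.
Intercept c from Well 7: -323.6 + 1146.98 − 154.27 = 669.12.
At (545, 221): z = −607.5 + 136.4 + 669.12 = 198.0 m.

198.0 m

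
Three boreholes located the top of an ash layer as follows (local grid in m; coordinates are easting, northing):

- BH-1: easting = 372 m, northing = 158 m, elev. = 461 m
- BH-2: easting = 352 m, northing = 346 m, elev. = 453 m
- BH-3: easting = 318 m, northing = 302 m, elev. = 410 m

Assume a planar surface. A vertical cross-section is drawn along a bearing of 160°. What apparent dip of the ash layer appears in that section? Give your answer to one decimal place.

17.8°

Two edge vectors: BH-1→BH-2 = (-20, 188, -8), BH-1→BH-3 = (-54, 144, -51).
Normal n = (BH-1→BH-2) × (BH-1→BH-3) = (-8436, -588, 7272).
So ∂z/∂easting = −n_x/n_z = 1.16007 and ∂z/∂northing = −n_y/n_z = 0.08086.
Unit vector along 160° is (sin 160°, cos 160°) = (0.3420, -0.9397).
Slope in that direction = a·(0.3420) + b·(-0.9397) = 0.32078.
Apparent dip = arctan|0.32078| = 17.8° (true dip is 49.3°, so apparent ≤ true as expected).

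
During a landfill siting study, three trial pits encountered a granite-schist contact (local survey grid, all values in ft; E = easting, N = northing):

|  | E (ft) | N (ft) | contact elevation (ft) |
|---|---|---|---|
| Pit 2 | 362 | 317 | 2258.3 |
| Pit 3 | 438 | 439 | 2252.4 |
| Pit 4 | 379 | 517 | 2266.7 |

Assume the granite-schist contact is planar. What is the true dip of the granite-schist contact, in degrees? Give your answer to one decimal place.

10.0°

Two edge vectors: Pit 2→Pit 3 = (76, 122, -5.9), Pit 2→Pit 4 = (17, 200, 8.4).
Normal n = (Pit 2→Pit 3) × (Pit 2→Pit 4) = (2204.8, -738.7, 13126).
So ∂z/∂E = −n_x/n_z = −0.16797 and ∂z/∂N = −n_y/n_z = 0.05628.
Gradient magnitude |∇z| = √(a² + b²) = √(0.02821 + 0.00317) = 0.17715.
True dip = arctan(0.17715) = 10.0°, dipping toward ESE (azimuth ≈ 109°).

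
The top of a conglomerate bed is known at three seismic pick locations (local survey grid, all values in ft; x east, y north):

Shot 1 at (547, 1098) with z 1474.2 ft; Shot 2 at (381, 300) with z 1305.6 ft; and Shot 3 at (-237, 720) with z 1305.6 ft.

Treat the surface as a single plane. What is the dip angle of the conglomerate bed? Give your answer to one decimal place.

12.6°

Let the plane be z = a·x + b·y + c.
Shot 2−Shot 1: −166a − 798b = −168.6;  Shot 3−Shot 1: −784a − 378b = −168.6.
Solving gives a = 0.12580, b = 0.18511.
Gradient magnitude |∇z| = √(a² + b²) = √(0.01583 + 0.03427) = 0.22381.
True dip = arctan(0.22381) = 12.6°, dipping toward SW (azimuth ≈ 214°).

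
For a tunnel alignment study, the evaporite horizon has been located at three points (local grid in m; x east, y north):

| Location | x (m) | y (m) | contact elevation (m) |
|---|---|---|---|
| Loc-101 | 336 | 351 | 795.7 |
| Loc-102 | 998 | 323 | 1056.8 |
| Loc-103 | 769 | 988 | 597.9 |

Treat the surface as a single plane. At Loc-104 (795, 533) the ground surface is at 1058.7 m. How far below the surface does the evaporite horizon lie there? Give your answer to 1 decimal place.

Let the plane be z = a·x + b·y + c.
Loc-102−Loc-101: 662a − 28b = 261.1;  Loc-103−Loc-101: 433a + 637b = −197.8.
Solving gives a = 0.37062, b = −0.56245.
Then c = 795.7 − a·336 − b·351 = 868.59.
At (795, 533): z_contact = 294.64 − 299.78 + 868.59 = 863.45 m.
Depth below ground = 1058.7 − 863.45 = 195.3 m.

195.3 m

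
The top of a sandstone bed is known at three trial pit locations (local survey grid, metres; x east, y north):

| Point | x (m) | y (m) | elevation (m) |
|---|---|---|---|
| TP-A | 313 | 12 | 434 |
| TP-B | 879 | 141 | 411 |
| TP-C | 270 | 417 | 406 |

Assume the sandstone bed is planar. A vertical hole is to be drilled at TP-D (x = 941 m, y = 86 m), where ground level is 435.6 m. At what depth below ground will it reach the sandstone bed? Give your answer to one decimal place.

Two edge vectors: TP-A→TP-B = (566, 129, -23), TP-A→TP-C = (-43, 405, -28).
Normal n = (TP-A→TP-B) × (TP-A→TP-C) = (5703, 16837, 234777).
So ∂z/∂x = −n_x/n_z = −0.02429 and ∂z/∂y = −n_y/n_z = −0.07171.
Intercept c from TP-A: 434 + 7.60 + 0.86 = 442.46.
At (941, 86): z_contact = −22.86 − 6.17 + 442.46 = 413.44 m.
Depth below ground = 435.6 − 413.44 = 22.2 m.

22.2 m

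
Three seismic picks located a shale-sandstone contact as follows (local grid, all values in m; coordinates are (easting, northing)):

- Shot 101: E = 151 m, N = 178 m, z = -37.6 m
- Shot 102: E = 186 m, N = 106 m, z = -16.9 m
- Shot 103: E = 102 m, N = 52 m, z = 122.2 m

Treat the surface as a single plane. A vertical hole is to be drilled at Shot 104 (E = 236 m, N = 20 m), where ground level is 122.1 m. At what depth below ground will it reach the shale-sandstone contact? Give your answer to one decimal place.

123.5 m

Two edge vectors: Shot 101→Shot 102 = (35, -72, 20.7), Shot 101→Shot 103 = (-49, -126, 159.8).
Normal n = (Shot 101→Shot 102) × (Shot 101→Shot 103) = (-8897.4, -6607.3, -7938).
So ∂z/∂E = −n_x/n_z = −1.12086 and ∂z/∂N = −n_y/n_z = −0.83236.
Intercept c from Shot 101: -37.6 + 169.25 + 148.16 = 279.81.
At (236, 20): z_contact = −264.52 − 16.65 + 279.81 = -1.36 m.
Depth below ground = 122.1 − (-1.36) = 123.5 m.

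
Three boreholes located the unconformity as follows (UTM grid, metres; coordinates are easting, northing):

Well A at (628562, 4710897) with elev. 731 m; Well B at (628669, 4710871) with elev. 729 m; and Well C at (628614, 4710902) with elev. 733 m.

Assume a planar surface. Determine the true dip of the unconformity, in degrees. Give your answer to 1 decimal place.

Let the plane be z = a·easting + b·northing + c.
Well B−Well A: 107a − 26b = −2;  Well C−Well A: 52a + 5b = 2.
Solving gives a = 0.02226, b = 0.16852.
Gradient magnitude |∇z| = √(a² + b²) = √(0.00050 + 0.02840) = 0.16998.
True dip = arctan(0.16998) = 9.6°, dipping toward S (azimuth ≈ 188°).

9.6°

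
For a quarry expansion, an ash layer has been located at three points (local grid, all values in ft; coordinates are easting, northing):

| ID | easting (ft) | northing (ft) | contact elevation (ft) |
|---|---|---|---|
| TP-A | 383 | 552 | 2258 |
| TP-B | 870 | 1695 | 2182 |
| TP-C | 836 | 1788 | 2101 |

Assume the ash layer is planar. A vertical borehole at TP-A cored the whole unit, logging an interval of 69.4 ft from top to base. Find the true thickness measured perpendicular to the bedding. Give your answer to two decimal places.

45.94 ft

Two edge vectors: TP-A→TP-B = (487, 1143, -76), TP-A→TP-C = (453, 1236, -157).
Normal n = (TP-A→TP-B) × (TP-A→TP-C) = (-85515, 42031, 84153).
So ∂z/∂easting = −n_x/n_z = 1.01618 and ∂z/∂northing = −n_y/n_z = −0.49946.
|∇z| = √(a²+b²) = 1.13229, so dip δ = arctan(1.13229) = 48.55°.
True thickness = vertical thickness × cos δ = 69.4 × cos 48.55° = 45.94 ft.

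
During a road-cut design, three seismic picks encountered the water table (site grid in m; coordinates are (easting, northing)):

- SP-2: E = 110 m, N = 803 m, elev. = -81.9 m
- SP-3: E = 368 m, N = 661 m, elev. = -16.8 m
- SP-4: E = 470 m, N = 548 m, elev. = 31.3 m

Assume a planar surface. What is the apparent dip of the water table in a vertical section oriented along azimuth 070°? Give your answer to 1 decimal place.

Let the plane be z = a·E + b·N + c.
SP-3−SP-2: 258a − 142b = 65.1;  SP-4−SP-2: 360a − 255b = 113.2.
Solving gives a = 0.03586, b = −0.39329.
Unit vector along 070° is (sin 70°, cos 70°) = (0.9397, 0.3420).
Slope in that direction = a·(0.9397) + b·(0.3420) = −0.10081.
Apparent dip = arctan|0.10081| = 5.8° (true dip is 21.6°, so apparent ≤ true as expected).

5.8°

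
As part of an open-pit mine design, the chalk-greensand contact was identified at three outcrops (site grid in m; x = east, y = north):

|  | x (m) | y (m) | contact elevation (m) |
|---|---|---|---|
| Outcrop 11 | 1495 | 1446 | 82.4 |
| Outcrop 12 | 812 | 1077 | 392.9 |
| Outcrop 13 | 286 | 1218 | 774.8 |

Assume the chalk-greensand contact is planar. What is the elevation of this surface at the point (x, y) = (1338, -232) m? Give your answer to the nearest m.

-381 m

Two edge vectors: Outcrop 11→Outcrop 12 = (-683, -369, 310.5), Outcrop 11→Outcrop 13 = (-1209, -228, 692.4).
Normal n = (Outcrop 11→Outcrop 12) × (Outcrop 11→Outcrop 13) = (-184701.6, 97514.7, -290397).
So ∂z/∂x = −n_x/n_z = −0.63603 and ∂z/∂y = −n_y/n_z = 0.33580.
Intercept c from Outcrop 11: 82.4 + 950.87 − 485.56 = 547.70.
At (1338, -232): z = −851.0 − 77.9 + 547.70 = -381.2 m.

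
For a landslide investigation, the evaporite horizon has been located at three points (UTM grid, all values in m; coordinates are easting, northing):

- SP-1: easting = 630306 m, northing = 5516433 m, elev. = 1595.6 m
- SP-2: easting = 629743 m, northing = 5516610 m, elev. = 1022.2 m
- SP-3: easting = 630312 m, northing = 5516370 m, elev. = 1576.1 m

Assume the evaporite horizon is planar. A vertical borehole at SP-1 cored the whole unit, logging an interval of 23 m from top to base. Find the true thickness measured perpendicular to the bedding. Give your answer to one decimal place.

14.6 m

Let the plane be z = a·easting + b·northing + c.
SP-2−SP-1: −563a + 177b = −573.4;  SP-3−SP-1: 6a − 63b = −19.5.
Solving gives a = 1.15022, b = 0.41907.
|∇z| = √(a²+b²) = 1.22419, so dip δ = arctan(1.22419) = 50.76°.
True thickness = vertical thickness × cos δ = 23 × cos 50.76° = 14.6 m.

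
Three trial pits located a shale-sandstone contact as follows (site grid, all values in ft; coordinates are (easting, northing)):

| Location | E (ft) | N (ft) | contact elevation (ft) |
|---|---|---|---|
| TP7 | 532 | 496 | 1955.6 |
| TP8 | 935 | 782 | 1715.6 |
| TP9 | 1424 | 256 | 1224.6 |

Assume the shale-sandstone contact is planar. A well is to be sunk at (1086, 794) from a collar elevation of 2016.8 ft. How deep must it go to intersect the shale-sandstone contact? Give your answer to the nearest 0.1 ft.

412.9 ft

Two edge vectors: TP7→TP8 = (403, 286, -240), TP7→TP9 = (892, -240, -731).
Normal n = (TP7→TP8) × (TP7→TP9) = (-266666, 80513, -351832).
So ∂z/∂E = −n_x/n_z = −0.757936 and ∂z/∂N = −n_y/n_z = 0.228839.
Intercept c from TP7: 1955.6 + 403.22 − 113.50 = 2245.32.
At (1086, 794): z_contact = −823.12 + 181.70 + 2245.32 = 1603.90 ft.
Depth below ground = 2016.8 − 1603.90 = 412.9 ft.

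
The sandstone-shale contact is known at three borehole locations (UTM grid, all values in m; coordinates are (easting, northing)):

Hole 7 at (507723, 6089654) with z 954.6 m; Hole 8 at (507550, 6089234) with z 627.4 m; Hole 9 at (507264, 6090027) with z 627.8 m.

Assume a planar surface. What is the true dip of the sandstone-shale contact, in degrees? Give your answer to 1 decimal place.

Two edge vectors: Hole 7→Hole 8 = (-173, -420, -327.2), Hole 7→Hole 9 = (-459, 373, -326.8).
Normal n = (Hole 7→Hole 8) × (Hole 7→Hole 9) = (259301.6, 93648.4, -257309).
So ∂z/∂E = −n_x/n_z = 1.00774 and ∂z/∂N = −n_y/n_z = 0.36395.
Gradient magnitude |∇z| = √(a² + b²) = √(1.01555 + 0.13246) = 1.07145.
True dip = arctan(1.07145) = 47.0°, dipping toward WSW (azimuth ≈ 250°).

47.0°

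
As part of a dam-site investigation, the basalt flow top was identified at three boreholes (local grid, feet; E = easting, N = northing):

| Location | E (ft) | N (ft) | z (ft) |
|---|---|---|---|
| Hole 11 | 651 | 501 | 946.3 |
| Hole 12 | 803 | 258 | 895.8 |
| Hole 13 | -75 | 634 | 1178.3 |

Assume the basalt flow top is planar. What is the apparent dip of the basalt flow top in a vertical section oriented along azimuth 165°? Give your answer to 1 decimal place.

Let the plane be z = a·E + b·N + c.
Hole 12−Hole 11: 152a − 243b = −50.5;  Hole 13−Hole 11: −726a + 133b = 232.
Solving gives a = −0.31792, b = 0.00896.
Unit vector along 165° is (sin 165°, cos 165°) = (0.2588, -0.9659).
Slope in that direction = a·(0.2588) + b·(-0.9659) = −0.09093.
Apparent dip = arctan|0.09093| = 5.2° (true dip is 17.6°, so apparent ≤ true as expected).

5.2°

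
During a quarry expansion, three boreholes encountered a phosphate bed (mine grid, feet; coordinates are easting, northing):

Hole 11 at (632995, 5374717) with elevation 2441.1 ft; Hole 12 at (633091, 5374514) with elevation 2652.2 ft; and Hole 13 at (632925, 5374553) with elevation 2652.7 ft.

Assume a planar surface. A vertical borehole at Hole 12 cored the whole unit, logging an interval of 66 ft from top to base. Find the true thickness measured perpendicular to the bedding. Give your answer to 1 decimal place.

Let the plane be z = a·easting + b·northing + c.
Hole 12−Hole 11: 96a − 203b = 211.1;  Hole 13−Hole 11: −70a − 164b = 211.6.
Solving gives a = −0.27824, b = −1.17148.
|∇z| = √(a²+b²) = 1.20407, so dip δ = arctan(1.20407) = 50.29°.
True thickness = vertical thickness × cos δ = 66 × cos 50.29° = 42.2 ft.

42.2 ft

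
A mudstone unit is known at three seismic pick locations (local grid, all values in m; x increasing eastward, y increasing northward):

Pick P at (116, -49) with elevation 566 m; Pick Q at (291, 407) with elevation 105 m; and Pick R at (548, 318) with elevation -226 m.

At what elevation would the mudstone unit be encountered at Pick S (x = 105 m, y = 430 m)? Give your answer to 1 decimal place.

363.4 m

Two edge vectors: Pick P→Pick Q = (175, 456, -461), Pick P→Pick R = (432, 367, -792).
Normal n = (Pick P→Pick Q) × (Pick P→Pick R) = (-191965, -60552, -132767).
So ∂z/∂x = −n_x/n_z = −1.44588 and ∂z/∂y = −n_y/n_z = −0.45608.
Intercept c from Pick P: 566 + 167.72 − 22.35 = 711.37.
At (105, 430): z = −151.8 − 196.1 + 711.37 = 363.4 m.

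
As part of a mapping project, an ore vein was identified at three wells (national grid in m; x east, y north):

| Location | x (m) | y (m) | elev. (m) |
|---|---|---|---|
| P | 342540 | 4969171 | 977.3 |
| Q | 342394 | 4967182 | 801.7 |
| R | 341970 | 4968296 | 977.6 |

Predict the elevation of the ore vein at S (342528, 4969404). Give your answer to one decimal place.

Let the plane be z = a·x + b·y + c.
Q−P: −146a − 1989b = −175.6;  R−P: −570a − 875b = 0.3.
Solving gives a = −0.153329788, b = 0.099540548.
Then c = 977.3 − a·342540 − b·4969171 = −441135.12.
At (342528, 4969404): z = −52519.7 + 494657.2 − 441135.12 = 1002.3 m.

1002.3 m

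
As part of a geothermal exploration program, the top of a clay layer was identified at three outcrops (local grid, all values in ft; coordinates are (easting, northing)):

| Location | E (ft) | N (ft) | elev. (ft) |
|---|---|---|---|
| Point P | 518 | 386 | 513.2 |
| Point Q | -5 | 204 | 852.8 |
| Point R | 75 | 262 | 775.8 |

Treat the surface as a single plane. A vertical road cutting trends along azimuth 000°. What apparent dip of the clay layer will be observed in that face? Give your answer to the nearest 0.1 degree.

Let the plane be z = a·E + b·N + c.
Point Q−Point P: −523a − 182b = 339.6;  Point R−Point P: −443a − 124b = 262.6.
Solving gives a = −0.36026, b = −0.83067.
Unit vector along 000° is (sin 0°, cos 0°) = (0.0000, 1.0000).
Slope in that direction = a·(0.0000) + b·(1.0000) = −0.83067.
Apparent dip = arctan|0.83067| = 39.7° (true dip is 42.2°, so apparent ≤ true as expected).

39.7°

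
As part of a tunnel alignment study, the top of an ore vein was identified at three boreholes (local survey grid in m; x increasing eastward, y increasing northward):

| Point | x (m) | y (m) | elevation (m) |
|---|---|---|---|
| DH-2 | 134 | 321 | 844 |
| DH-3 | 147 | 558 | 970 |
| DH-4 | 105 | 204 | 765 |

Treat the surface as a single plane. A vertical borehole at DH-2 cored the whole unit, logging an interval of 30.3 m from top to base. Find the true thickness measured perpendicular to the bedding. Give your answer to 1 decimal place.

22.6 m

Let the plane be z = a·x + b·y + c.
DH-3−DH-2: 13a + 237b = 126;  DH-4−DH-2: −29a − 117b = −79.
Solving gives a = 0.74383, b = 0.49084.
|∇z| = √(a²+b²) = 0.89119, so dip δ = arctan(0.89119) = 41.71°.
True thickness = vertical thickness × cos δ = 30.3 × cos 41.71° = 22.6 m.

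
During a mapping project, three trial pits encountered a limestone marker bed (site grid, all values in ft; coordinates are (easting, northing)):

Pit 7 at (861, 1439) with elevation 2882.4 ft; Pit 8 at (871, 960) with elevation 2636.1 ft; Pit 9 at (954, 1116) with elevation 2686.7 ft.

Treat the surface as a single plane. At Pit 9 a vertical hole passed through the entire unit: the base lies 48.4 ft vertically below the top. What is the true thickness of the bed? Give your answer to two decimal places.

41.28 ft

Let the plane be z = a·E + b·N + c.
Pit 8−Pit 7: 10a − 479b = −246.3;  Pit 9−Pit 7: 93a − 323b = −195.7.
Solving gives a = −0.34333, b = 0.50703.
|∇z| = √(a²+b²) = 0.61233, so dip δ = arctan(0.61233) = 31.48°.
True thickness = vertical thickness × cos δ = 48.4 × cos 31.48° = 41.28 ft.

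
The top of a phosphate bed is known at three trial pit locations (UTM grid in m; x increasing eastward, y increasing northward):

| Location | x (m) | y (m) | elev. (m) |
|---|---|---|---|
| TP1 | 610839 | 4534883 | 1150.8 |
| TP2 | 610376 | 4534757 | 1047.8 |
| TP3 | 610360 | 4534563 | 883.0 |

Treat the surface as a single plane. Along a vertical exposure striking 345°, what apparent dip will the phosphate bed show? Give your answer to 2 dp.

Let the plane be z = a·x + b·y + c.
TP2−TP1: −463a − 126b = −103;  TP3−TP1: −479a − 320b = −267.8.
Solving gives a = −0.00892, b = 0.85022.
Unit vector along 345° is (sin 345°, cos 345°) = (-0.2588, 0.9659).
Slope in that direction = a·(-0.2588) + b·(0.9659) = 0.82356.
Apparent dip = arctan|0.82356| = 39.47° (true dip is 40.4°, so apparent ≤ true as expected).

39.47°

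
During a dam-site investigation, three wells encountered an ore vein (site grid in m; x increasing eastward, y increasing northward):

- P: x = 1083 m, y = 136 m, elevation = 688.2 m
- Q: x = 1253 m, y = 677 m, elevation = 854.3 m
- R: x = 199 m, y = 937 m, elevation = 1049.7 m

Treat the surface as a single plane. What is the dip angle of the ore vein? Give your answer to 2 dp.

19.49°

Two edge vectors: P→Q = (170, 541, 166.1), P→R = (-884, 801, 361.5).
Normal n = (P→Q) × (P→R) = (62525.4, -208287.4, 614414).
So ∂z/∂x = −n_x/n_z = −0.10176 and ∂z/∂y = −n_y/n_z = 0.33900.
Gradient magnitude |∇z| = √(a² + b²) = √(0.01036 + 0.11492) = 0.35395.
True dip = arctan(0.35395) = 19.49°, dipping toward SSE (azimuth ≈ 163°).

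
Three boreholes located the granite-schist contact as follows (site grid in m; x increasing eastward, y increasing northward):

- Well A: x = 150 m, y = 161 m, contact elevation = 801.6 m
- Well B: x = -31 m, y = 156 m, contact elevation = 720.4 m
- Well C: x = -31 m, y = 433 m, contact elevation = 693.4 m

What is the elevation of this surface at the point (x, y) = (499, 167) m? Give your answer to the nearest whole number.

959 m

Let the plane be z = a·x + b·y + c.
Well B−Well A: −181a − 5b = −81.2;  Well C−Well A: −181a + 272b = −108.2.
Solving gives a = 0.45131, b = −0.09747.
Then c = 801.6 − a·150 − b·161 = 749.60.
At (499, 167): z = 225.2 − 16.3 + 749.60 = 958.5 m.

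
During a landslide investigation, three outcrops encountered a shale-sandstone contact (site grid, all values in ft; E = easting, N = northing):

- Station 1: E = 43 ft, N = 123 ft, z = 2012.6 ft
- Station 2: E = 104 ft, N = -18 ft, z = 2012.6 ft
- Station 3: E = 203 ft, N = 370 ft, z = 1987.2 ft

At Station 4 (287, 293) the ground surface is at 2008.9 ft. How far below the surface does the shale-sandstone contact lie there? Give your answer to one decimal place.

26.5 ft

Two edge vectors: Station 1→Station 2 = (61, -141, 0), Station 1→Station 3 = (160, 247, -25.4).
Normal n = (Station 1→Station 2) × (Station 1→Station 3) = (3581.4, 1549.4, 37627).
So ∂z/∂E = −n_x/n_z = −0.09518 and ∂z/∂N = −n_y/n_z = −0.04118.
Intercept c from Station 1: 2012.6 + 4.09 + 5.06 = 2021.76.
At (287, 293): z_contact = −27.32 − 12.07 + 2021.76 = 1982.38 ft.
Depth below ground = 2008.9 − 1982.38 = 26.5 ft.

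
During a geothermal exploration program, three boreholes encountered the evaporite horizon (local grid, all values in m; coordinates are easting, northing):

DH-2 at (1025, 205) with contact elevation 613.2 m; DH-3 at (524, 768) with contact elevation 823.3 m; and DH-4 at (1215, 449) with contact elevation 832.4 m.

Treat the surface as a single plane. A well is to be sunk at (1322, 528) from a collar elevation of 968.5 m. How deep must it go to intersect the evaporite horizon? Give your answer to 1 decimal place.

Two edge vectors: DH-2→DH-3 = (-501, 563, 210.1), DH-2→DH-4 = (190, 244, 219.2).
Normal n = (DH-2→DH-3) × (DH-2→DH-4) = (72145.2, 149738.2, -229214).
So ∂z/∂easting = −n_x/n_z = 0.314750 and ∂z/∂northing = −n_y/n_z = 0.653268.
Intercept c from DH-2: 613.2 − 322.62 − 133.92 = 156.66.
At (1322, 528): z_contact = 416.10 + 344.93 + 156.66 = 917.69 m.
Depth below ground = 968.5 − 917.69 = 50.8 m.

50.8 m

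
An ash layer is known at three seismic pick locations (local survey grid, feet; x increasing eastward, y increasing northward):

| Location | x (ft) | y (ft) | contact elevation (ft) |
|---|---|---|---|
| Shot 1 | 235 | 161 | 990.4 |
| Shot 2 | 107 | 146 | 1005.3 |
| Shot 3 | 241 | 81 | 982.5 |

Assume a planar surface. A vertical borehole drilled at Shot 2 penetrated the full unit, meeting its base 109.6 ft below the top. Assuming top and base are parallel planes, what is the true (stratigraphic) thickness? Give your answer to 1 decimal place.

Let the plane be z = a·x + b·y + c.
Shot 2−Shot 1: −128a − 15b = 14.9;  Shot 3−Shot 1: 6a − 80b = −7.9.
Solving gives a = −0.12686, b = 0.08924.
|∇z| = √(a²+b²) = 0.15510, so dip δ = arctan(0.15510) = 8.82°.
True thickness = vertical thickness × cos δ = 109.6 × cos 8.82° = 108.3 ft.

108.3 ft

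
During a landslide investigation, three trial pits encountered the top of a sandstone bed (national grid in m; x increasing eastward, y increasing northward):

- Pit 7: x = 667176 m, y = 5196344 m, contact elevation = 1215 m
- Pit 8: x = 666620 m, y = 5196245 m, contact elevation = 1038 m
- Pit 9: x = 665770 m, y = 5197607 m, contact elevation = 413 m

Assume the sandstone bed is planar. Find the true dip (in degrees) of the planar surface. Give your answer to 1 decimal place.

Let the plane be z = a·x + b·y + c.
Pit 8−Pit 7: −556a − 99b = −177;  Pit 9−Pit 7: −1406a + 1263b = −802.
Solving gives a = 0.36004, b = −0.23419.
Gradient magnitude |∇z| = √(a² + b²) = √(0.12963 + 0.05484) = 0.42951.
True dip = arctan(0.42951) = 23.2°, dipping toward WNW (azimuth ≈ 303°).

23.2°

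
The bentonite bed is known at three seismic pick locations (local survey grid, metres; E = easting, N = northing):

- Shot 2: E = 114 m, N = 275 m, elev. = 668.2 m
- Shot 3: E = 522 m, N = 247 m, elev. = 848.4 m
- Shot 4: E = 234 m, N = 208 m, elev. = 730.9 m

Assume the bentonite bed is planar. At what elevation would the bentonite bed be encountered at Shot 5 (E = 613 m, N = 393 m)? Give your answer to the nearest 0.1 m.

Two edge vectors: Shot 2→Shot 3 = (408, -28, 180.2), Shot 2→Shot 4 = (120, -67, 62.7).
Normal n = (Shot 2→Shot 3) × (Shot 2→Shot 4) = (10317.8, -3957.6, -23976).
So ∂z/∂E = −n_x/n_z = 0.43034 and ∂z/∂N = −n_y/n_z = −0.16507.
Intercept c from Shot 2: 668.2 − 49.06 + 45.39 = 664.53.
At (613, 393): z = 263.8 − 64.9 + 664.53 = 863.5 m.

863.5 m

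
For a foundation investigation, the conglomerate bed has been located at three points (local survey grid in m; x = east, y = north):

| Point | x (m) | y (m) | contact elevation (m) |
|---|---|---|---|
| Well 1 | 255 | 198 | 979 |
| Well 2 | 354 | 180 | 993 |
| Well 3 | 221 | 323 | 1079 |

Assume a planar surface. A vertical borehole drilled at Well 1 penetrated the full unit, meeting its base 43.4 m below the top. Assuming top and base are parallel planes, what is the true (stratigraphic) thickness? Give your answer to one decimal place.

31.7 m

Two edge vectors: Well 1→Well 2 = (99, -18, 14), Well 1→Well 3 = (-34, 125, 100).
Normal n = (Well 1→Well 2) × (Well 1→Well 3) = (-3550, -10376, 11763).
So ∂z/∂x = −n_x/n_z = 0.30179 and ∂z/∂y = −n_y/n_z = 0.88209.
|∇z| = √(a²+b²) = 0.93229, so dip δ = arctan(0.93229) = 42.99°.
True thickness = vertical thickness × cos δ = 43.4 × cos 42.99° = 31.7 m.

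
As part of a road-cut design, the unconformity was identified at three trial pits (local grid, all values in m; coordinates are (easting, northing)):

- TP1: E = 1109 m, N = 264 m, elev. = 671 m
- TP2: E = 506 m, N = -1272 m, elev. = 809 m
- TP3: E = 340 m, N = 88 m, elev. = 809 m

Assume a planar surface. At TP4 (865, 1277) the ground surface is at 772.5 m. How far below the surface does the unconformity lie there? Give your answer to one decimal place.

Let the plane be z = a·E + b·N + c.
TP2−TP1: −603a − 1536b = 138;  TP3−TP1: −769a − 176b = 138.
Solving gives a = −0.174577, b = −0.021309.
Then c = 671 − a·1109 − b·264 = 870.23.
At (865, 1277): z_contact = −151.01 − 27.21 + 870.23 = 692.01 m.
Depth below ground = 772.5 − 692.01 = 80.5 m.

80.5 m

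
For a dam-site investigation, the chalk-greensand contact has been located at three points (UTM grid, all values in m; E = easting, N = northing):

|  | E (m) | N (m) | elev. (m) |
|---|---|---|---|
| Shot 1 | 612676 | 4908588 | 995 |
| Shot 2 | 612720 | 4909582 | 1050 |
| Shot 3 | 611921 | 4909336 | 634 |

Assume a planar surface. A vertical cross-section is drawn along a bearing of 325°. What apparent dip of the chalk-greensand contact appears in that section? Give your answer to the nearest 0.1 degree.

Two edge vectors: Shot 1→Shot 2 = (44, 994, 55), Shot 1→Shot 3 = (-755, 748, -361).
Normal n = (Shot 1→Shot 2) × (Shot 1→Shot 3) = (-399974, -25641, 783382).
So ∂z/∂E = −n_x/n_z = 0.51057 and ∂z/∂N = −n_y/n_z = 0.03273.
Unit vector along 325° is (sin 325°, cos 325°) = (-0.5736, 0.8192).
Slope in that direction = a·(-0.5736) + b·(0.8192) = −0.26604.
Apparent dip = arctan|0.26604| = 14.9° (true dip is 27.1°, so apparent ≤ true as expected).

14.9°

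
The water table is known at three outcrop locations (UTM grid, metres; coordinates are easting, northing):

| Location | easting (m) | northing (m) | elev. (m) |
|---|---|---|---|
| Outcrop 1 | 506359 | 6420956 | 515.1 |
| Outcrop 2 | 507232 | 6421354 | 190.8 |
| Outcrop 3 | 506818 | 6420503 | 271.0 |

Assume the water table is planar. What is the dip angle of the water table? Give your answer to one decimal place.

23.6°

Two edge vectors: Outcrop 1→Outcrop 2 = (873, 398, -324.3), Outcrop 1→Outcrop 3 = (459, -453, -244.1).
Normal n = (Outcrop 1→Outcrop 2) × (Outcrop 1→Outcrop 3) = (-244059.7, 64245.6, -578151).
So ∂z/∂easting = −n_x/n_z = −0.42214 and ∂z/∂northing = −n_y/n_z = 0.11112.
Gradient magnitude |∇z| = √(a² + b²) = √(0.17820 + 0.01235) = 0.43652.
True dip = arctan(0.43652) = 23.6°, dipping toward ESE (azimuth ≈ 105°).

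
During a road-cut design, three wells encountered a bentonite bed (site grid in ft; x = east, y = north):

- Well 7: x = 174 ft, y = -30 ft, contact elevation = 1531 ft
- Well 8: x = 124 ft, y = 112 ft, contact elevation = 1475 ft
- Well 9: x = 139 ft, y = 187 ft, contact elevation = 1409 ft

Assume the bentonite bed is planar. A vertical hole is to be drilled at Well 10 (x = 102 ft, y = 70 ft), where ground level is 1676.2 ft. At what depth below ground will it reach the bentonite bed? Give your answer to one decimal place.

Two edge vectors: Well 7→Well 8 = (-50, 142, -56), Well 7→Well 9 = (-35, 217, -122).
Normal n = (Well 7→Well 8) × (Well 7→Well 9) = (-5172, -4140, -5880).
So ∂z/∂x = −n_x/n_z = −0.87959 and ∂z/∂y = −n_y/n_z = −0.70408.
Intercept c from Well 7: 1531 + 153.05 − 21.12 = 1662.93.
At (102, 70): z_contact = −89.72 − 49.29 + 1662.93 = 1523.92 ft.
Depth below ground = 1676.2 − 1523.92 = 152.3 ft.

152.3 ft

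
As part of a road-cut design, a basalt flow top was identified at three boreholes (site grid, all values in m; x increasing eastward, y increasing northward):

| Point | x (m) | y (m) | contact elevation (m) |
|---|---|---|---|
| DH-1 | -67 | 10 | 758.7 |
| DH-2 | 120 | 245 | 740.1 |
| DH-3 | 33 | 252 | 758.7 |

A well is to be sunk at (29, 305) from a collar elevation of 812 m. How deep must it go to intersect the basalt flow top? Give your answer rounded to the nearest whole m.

48 m

Two edge vectors: DH-1→DH-2 = (187, 235, -18.6), DH-1→DH-3 = (100, 242, 0).
Normal n = (DH-1→DH-2) × (DH-1→DH-3) = (4501.2, -1860, 21754).
So ∂z/∂x = −n_x/n_z = −0.20691 and ∂z/∂y = −n_y/n_z = 0.08550.
Intercept c from DH-1: 758.7 − 13.86 − 0.86 = 743.98.
At (29, 305): z_contact = −6.0 + 26.1 + 743.98 = 764.1 m.
Depth below ground = 812 − 764.1 = 48 m.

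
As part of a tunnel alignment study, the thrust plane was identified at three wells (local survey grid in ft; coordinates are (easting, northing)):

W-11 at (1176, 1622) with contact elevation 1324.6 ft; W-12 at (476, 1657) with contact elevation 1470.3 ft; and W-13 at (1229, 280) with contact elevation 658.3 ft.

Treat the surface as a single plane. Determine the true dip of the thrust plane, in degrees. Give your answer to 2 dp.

Let the plane be z = a·E + b·N + c.
W-12−W-11: −700a + 35b = 145.7;  W-13−W-11: 53a − 1342b = −666.3.
Solving gives a = −0.18368, b = 0.48924.
Gradient magnitude |∇z| = √(a² + b²) = √(0.03374 + 0.23936) = 0.52259.
True dip = arctan(0.52259) = 27.59°, dipping toward SSE (azimuth ≈ 159°).

27.59°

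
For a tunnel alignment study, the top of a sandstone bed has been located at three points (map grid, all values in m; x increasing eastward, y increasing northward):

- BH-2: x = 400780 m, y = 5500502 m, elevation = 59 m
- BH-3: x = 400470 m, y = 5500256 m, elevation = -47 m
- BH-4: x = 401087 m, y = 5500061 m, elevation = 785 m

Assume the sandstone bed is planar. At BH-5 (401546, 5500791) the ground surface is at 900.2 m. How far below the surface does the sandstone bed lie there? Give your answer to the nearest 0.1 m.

290.0 m

Let the plane be z = a·x + b·y + c.
BH-3−BH-2: −310a − 246b = −106;  BH-4−BH-2: 307a − 441b = 726.
Solving gives a = 1.061772023, b = −0.907111086.
Then c = 59 − a·400780 − b·5500502 = 4564088.35.
At (401546, 5500791): z_contact = 426350.31 − 4989828.50 + 4564088.35 = 610.16 m.
Depth below ground = 900.2 − 610.16 = 290.0 m.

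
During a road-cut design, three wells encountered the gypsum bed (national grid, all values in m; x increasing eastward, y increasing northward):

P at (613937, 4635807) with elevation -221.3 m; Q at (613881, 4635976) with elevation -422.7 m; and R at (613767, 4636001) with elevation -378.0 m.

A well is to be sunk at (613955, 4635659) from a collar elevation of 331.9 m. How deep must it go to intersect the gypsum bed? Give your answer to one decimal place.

355.0 m

Two edge vectors: P→Q = (-56, 169, -201.4), P→R = (-170, 194, -156.7).
Normal n = (P→Q) × (P→R) = (12589.3, 25462.8, 17866).
So ∂z/∂x = −n_x/n_z = −0.704651293 and ∂z/∂y = −n_y/n_z = −1.425209896.
Intercept c from P: -221.3 + 432611.50 + 6606998.01 = 7039388.21.
At (613955, 4635659): z_contact = −432624.18 − 6606787.08 + 7039388.21 = -23.05 m.
Depth below ground = 331.9 − (-23.05) = 355.0 m.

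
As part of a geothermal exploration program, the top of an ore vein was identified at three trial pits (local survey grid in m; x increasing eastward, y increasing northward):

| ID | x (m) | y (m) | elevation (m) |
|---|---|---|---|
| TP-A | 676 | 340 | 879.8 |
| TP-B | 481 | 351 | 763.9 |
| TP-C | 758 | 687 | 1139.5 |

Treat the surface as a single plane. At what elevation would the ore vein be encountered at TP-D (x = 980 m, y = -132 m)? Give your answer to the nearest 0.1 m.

787.6 m

Two edge vectors: TP-A→TP-B = (-195, 11, -115.9), TP-A→TP-C = (82, 347, 259.7).
Normal n = (TP-A→TP-B) × (TP-A→TP-C) = (43074, 41137.7, -68567).
So ∂z/∂x = −n_x/n_z = 0.62820 and ∂z/∂y = −n_y/n_z = 0.59996.
Intercept c from TP-A: 879.8 − 424.67 − 203.99 = 251.15.
At (980, -132): z = 615.6 − 79.2 + 251.15 = 787.6 m.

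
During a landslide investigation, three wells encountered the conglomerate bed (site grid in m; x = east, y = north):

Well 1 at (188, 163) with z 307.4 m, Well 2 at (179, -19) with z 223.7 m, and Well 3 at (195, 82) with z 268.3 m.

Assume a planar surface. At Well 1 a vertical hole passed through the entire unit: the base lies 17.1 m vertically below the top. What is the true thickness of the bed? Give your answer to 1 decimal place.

15.3 m

Two edge vectors: Well 1→Well 2 = (-9, -182, -83.7), Well 1→Well 3 = (7, -81, -39.1).
Normal n = (Well 1→Well 2) × (Well 1→Well 3) = (336.5, -937.8, 2003).
So ∂z/∂x = −n_x/n_z = −0.16800 and ∂z/∂y = −n_y/n_z = 0.46820.
|∇z| = √(a²+b²) = 0.49743, so dip δ = arctan(0.49743) = 26.45°.
True thickness = vertical thickness × cos δ = 17.1 × cos 26.45° = 15.3 m.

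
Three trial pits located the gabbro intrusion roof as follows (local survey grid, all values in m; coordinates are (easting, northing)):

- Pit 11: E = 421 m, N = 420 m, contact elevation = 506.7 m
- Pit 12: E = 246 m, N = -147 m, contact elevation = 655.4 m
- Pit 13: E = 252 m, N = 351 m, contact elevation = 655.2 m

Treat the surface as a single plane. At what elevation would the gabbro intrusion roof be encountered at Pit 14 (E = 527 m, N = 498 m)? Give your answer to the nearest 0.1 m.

Two edge vectors: Pit 11→Pit 12 = (-175, -567, 148.7), Pit 11→Pit 13 = (-169, -69, 148.5).
Normal n = (Pit 11→Pit 12) × (Pit 11→Pit 13) = (-73939.2, 857.2, -83748).
So ∂z/∂E = −n_x/n_z = −0.88288 and ∂z/∂N = −n_y/n_z = 0.01024.
Intercept c from Pit 11: 506.7 + 371.69 − 4.30 = 874.09.
At (527, 498): z = −465.3 + 5.1 + 874.09 = 413.9 m.

413.9 m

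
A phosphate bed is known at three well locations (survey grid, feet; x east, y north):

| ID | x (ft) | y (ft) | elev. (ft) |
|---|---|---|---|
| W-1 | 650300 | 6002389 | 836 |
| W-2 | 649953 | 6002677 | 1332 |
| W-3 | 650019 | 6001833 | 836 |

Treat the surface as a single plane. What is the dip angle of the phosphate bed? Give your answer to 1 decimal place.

48.4°

Let the plane be z = a·x + b·y + c.
W-2−W-1: −347a + 288b = 496;  W-3−W-1: −281a − 556b = 0.
Solving gives a = −1.00700, b = 0.50893.
Gradient magnitude |∇z| = √(a² + b²) = √(1.01404 + 0.25901) = 1.12830.
True dip = arctan(1.12830) = 48.4°, dipping toward ESE (azimuth ≈ 117°).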